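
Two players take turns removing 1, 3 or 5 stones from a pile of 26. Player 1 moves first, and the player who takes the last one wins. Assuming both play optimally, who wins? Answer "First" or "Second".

W/L table (W = player to move can force a win):
i:   0  1  2  3  4  5  6  7  8  9 10 11 12 13 14 15 16 17 18 19 20 21 22 23 24 25 26
     L  W  L  W  L  W  L  W  L  W  L  W  L  W  L  W  L  W  L  W  L  W  L  W  L  W  L
Position 26 is L, so the second player wins.

Second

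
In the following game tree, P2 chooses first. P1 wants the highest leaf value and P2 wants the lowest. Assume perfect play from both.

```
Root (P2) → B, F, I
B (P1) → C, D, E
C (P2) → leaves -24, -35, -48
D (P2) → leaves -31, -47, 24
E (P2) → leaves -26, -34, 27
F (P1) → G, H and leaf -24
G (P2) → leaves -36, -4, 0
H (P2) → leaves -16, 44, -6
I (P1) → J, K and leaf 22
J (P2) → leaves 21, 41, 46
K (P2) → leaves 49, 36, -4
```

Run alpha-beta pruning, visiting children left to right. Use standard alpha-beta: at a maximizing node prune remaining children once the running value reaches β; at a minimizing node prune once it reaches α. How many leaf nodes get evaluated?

18

C [α=-∞,β=+∞]: v=-48
D [α=-48,β=+∞]: v=-47
E [α=-47,β=+∞]: v=-34
B [α=-∞,β=+∞]: v=-34
G [α=-∞,β=-34]: v=-36
H [α=-36,β=-34]: v=-16
F [α=-∞,β=-34]: v=-16 after child 2 ≥ β → β-cutoff, skip 1
J [α=-∞,β=-34]: v=21
I [α=-∞,β=-34]: v=21 after child 1 ≥ β → β-cutoff, skip 2
Root [α=-∞,β=+∞]: v=-34
Leaves evaluated: 18 of 23.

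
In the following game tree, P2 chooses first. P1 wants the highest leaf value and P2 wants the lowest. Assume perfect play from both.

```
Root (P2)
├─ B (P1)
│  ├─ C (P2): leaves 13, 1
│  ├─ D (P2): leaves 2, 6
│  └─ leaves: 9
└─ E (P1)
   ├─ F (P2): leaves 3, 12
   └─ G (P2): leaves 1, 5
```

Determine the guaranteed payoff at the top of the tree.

C (P2): min(13, 1) = 1
D (P2): min(2, 6) = 2
B (P1): max(1, 2, 9) = 9
F (P2): min(3, 12) = 3
G (P2): min(1, 5) = 1
E (P1): max(3, 1) = 3
Root (P2): min(9, 3) = 3

3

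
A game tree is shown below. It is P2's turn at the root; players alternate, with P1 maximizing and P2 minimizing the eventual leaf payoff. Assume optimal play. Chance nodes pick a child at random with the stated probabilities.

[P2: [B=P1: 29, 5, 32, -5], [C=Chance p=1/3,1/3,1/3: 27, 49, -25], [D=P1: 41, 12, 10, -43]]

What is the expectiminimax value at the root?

17

B (P1): max(29, 5, 32, -5) = 32
C (Chance): 1/3·27 + 1/3·49 + 1/3·-25 = 17
D (P1): max(41, 12, 10, -43) = 41
Root (P2): min(32, 17, 41) = 17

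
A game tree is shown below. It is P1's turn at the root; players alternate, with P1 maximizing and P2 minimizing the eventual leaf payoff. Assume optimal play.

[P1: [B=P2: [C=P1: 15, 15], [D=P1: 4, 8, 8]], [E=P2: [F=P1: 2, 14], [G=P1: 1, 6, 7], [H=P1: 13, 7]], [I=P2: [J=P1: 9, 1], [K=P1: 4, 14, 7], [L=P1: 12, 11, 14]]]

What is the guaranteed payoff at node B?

8

C: max(15, 15) = 15
D: max(4, 8, 8) = 8
B: min(15, 8) = 8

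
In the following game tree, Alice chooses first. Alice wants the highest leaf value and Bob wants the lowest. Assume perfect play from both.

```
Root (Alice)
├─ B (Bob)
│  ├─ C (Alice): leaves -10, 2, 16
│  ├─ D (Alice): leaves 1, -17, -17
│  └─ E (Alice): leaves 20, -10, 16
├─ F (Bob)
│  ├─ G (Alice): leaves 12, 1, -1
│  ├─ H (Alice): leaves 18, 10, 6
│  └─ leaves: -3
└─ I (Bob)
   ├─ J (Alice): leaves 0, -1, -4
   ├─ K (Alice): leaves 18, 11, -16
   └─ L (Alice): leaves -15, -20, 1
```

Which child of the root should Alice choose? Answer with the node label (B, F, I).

C (Alice): max(-10, 2, 16) = 16
D (Alice): max(1, -17, -17) = 1
E (Alice): max(20, -10, 16) = 20
B (Bob): min(16, 1, 20) = 1
G (Alice): max(12, 1, -1) = 12
H (Alice): max(18, 10, 6) = 18
F (Bob): min(12, 18, -3) = -3
J (Alice): max(0, -1, -4) = 0
K (Alice): max(18, 11, -16) = 18
L (Alice): max(-15, -20, 1) = 1
I (Bob): min(0, 18, 1) = 0
Root (Alice): max(1, -3, 0) = 1
Alice picks the child with the highest value: B (value 1).

B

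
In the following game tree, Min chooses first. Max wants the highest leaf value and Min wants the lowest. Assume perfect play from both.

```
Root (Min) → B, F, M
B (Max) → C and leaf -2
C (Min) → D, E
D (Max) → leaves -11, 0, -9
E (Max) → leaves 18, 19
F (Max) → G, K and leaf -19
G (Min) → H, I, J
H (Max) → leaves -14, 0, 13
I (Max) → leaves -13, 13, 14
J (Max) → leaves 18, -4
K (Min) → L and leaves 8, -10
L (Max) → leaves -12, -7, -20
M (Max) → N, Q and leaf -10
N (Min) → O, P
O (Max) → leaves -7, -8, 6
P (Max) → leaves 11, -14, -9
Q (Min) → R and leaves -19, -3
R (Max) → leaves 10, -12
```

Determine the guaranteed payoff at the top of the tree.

D (Max): max(-11, 0, -9) = 0
E (Max): max(18, 19) = 19
C (Min): min(0, 19) = 0
B (Max): max(0, -2) = 0
H (Max): max(-14, 0, 13) = 13
I (Max): max(-13, 13, 14) = 14
J (Max): max(18, -4) = 18
G (Min): min(13, 14, 18) = 13
L (Max): max(-12, -7, -20) = -7
K (Min): min(-7, 8, -10) = -10
F (Max): max(13, -10, -19) = 13
O (Max): max(-7, -8, 6) = 6
P (Max): max(11, -14, -9) = 11
N (Min): min(6, 11) = 6
R (Max): max(10, -12) = 10
Q (Min): min(10, -19, -3) = -19
M (Max): max(6, -19, -10) = 6
Root (Min): min(0, 13, 6) = 0

0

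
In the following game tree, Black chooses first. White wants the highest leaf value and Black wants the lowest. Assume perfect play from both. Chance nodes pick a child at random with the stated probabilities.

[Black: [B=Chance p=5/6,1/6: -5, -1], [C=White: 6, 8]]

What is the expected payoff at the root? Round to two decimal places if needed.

B (Chance): 5/6·-5 + 1/6·-1 = -4.33
C (White): max(6, 8) = 8
Root (Black): min(-4.33, 8) = -4.33

-4.33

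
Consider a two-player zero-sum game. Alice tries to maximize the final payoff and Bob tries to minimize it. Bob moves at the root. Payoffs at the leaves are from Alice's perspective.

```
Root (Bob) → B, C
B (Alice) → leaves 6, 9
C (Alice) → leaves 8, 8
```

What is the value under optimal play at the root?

B (Alice): max(6, 9) = 9
C (Alice): max(8, 8) = 8
Root (Bob): min(9, 8) = 8

8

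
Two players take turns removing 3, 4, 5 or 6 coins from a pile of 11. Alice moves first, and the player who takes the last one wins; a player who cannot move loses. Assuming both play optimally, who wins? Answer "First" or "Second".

Positions where the player to move wins (W) vs loses (L):
i:   0  1  2  3  4  5  6  7  8  9 10 11
     L  L  L  W  W  W  W  W  W  L  L  L
Position 11 is L, so the second player wins.

Second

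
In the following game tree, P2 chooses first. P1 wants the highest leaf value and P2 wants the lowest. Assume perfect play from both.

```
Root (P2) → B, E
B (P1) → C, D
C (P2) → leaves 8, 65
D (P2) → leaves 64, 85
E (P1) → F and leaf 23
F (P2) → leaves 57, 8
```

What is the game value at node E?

23

F: min(57, 8) = 8
E: max(8, 23) = 23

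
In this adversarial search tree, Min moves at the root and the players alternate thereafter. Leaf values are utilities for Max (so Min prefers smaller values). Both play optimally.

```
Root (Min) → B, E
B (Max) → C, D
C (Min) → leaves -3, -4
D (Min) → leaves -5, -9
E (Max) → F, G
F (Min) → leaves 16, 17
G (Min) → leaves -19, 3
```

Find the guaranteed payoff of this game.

C (Min): min(-3, -4) = -4
D (Min): min(-5, -9) = -9
B (Max): max(-4, -9) = -4
F (Min): min(16, 17) = 16
G (Min): min(-19, 3) = -19
E (Max): max(16, -19) = 16
Root (Min): min(-4, 16) = -4

-4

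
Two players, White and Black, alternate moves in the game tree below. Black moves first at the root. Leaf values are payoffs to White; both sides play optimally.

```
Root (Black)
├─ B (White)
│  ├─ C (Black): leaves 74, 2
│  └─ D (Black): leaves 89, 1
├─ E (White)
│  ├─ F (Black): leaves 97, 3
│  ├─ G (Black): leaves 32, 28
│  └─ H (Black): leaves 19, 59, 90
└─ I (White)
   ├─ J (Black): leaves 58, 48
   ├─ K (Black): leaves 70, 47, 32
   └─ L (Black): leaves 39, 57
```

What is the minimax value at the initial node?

C (Black): min(74, 2) = 2
D (Black): min(89, 1) = 1
B (White): max(2, 1) = 2
F (Black): min(97, 3) = 3
G (Black): min(32, 28) = 28
H (Black): min(19, 59, 90) = 19
E (White): max(3, 28, 19) = 28
J (Black): min(58, 48) = 48
K (Black): min(70, 47, 32) = 32
L (Black): min(39, 57) = 39
I (White): max(48, 32, 39) = 48
Root (Black): min(2, 28, 48) = 2

2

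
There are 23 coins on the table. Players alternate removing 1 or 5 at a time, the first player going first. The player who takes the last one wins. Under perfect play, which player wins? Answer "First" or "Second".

Compute winning (W) and losing (L) positions by backward induction:
i:   0  1  2  3  4  5  6  7  8  9 10 11 12 13 14 15 16 17 18 19 20 21 22 23
     L  W  L  W  L  W  L  W  L  W  L  W  L  W  L  W  L  W  L  W  L  W  L  W
Position 23 is W, so the first player wins.

First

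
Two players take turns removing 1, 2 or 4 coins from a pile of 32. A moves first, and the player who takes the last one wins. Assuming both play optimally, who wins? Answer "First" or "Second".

Compute winning (W) and losing (L) positions by backward induction:
i:   0  1  2  3  4  5  6  7  8  9 10 11 12 13 14 15 16 17 18 19 20 21 22 23 24 25 26 27 28 29 30 31 32
     L  W  W  L  W  W  L  W  W  L  W  W  L  W  W  L  W  W  L  W  W  L  W  W  L  W  W  L  W  W  L  W  W
Position 32 is W, so the first player wins.

First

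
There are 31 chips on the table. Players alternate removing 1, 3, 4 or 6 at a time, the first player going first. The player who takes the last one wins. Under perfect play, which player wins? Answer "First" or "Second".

First

Compute winning (W) and losing (L) positions by backward induction:
i:   0  1  2  3  4  5  6  7  8  9 10 11 12 13 14 15 16 17 18 19 20 21 22 23 24 25 26 27 28 29 30 31
     L  W  L  W  W  W  W  L  W  L  W  W  W  W  L  W  L  W  W  W  W  L  W  L  W  W  W  W  L  W  L  W
Position 31 is W, so the first player wins.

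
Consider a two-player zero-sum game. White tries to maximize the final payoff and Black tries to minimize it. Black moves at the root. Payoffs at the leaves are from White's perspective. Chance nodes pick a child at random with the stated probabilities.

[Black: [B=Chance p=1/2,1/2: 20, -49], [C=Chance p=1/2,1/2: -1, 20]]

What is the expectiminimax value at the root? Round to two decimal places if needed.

-14.5

B (Chance): 1/2·20 + 1/2·-49 = -14.5
C (Chance): 1/2·-1 + 1/2·20 = 9.5
Root (Black): min(-14.5, 9.5) = -14.5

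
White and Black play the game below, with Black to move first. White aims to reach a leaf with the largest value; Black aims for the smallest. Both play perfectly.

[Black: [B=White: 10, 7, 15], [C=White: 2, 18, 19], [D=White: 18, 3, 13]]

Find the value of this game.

15

B (White): max(10, 7, 15) = 15
C (White): max(2, 18, 19) = 19
D (White): max(18, 3, 13) = 18
Root (Black): min(15, 19, 18) = 15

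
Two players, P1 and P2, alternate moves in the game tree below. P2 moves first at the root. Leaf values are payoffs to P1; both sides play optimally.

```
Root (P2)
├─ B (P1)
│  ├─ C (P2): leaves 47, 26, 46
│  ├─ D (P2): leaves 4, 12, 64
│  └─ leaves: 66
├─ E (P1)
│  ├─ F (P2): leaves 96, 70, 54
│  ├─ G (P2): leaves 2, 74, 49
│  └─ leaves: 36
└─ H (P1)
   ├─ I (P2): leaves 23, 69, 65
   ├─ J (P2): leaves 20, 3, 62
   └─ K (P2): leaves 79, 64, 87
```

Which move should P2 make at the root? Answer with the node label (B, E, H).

E

C (P2): min(47, 26, 46) = 26
D (P2): min(4, 12, 64) = 4
B (P1): max(26, 4, 66) = 66
F (P2): min(96, 70, 54) = 54
G (P2): min(2, 74, 49) = 2
E (P1): max(54, 2, 36) = 54
I (P2): min(23, 69, 65) = 23
J (P2): min(20, 3, 62) = 3
K (P2): min(79, 64, 87) = 64
H (P1): max(23, 3, 64) = 64
Root (P2): min(66, 54, 64) = 54
P2 picks the child with the lowest value: E (value 54).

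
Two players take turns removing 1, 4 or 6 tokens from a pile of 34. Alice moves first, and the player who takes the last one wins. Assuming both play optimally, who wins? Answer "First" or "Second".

Compute winning (W) and losing (L) positions by backward induction:
i:   0  1  2  3  4  5  6  7  8  9 10 11 12 13 14 15 16 17 18 19 20 21 22 23 24 25 26 27 28 29 30 31 32 33 34
     L  W  L  W  W  L  W  L  W  W  L  W  L  W  W  L  W  L  W  W  L  W  L  W  W  L  W  L  W  W  L  W  L  W  W
Position 34 is W, so the first player wins.

First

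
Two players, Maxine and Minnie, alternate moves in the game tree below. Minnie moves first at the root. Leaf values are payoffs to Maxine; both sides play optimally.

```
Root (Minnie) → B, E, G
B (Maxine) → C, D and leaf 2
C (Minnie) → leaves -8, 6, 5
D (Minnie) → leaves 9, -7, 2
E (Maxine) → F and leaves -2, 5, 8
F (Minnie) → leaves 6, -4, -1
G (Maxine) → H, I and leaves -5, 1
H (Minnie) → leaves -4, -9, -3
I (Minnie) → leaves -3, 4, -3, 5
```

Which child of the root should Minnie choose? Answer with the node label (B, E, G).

C (Minnie): min(-8, 6, 5) = -8
D (Minnie): min(9, -7, 2) = -7
B (Maxine): max(-8, -7, 2) = 2
F (Minnie): min(6, -4, -1) = -4
E (Maxine): max(-4, -2, 5, 8) = 8
H (Minnie): min(-4, -9, -3) = -9
I (Minnie): min(-3, 4, -3, 5) = -3
G (Maxine): max(-9, -3, -5, 1) = 1
Root (Minnie): min(2, 8, 1) = 1
Minnie picks the child with the lowest value: G (value 1).

G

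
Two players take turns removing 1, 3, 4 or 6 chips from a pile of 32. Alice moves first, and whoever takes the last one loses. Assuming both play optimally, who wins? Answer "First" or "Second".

First

Positions where the player to move wins (W) vs loses (L):
i:   0  1  2  3  4  5  6  7  8  9 10 11 12 13 14 15 16 17 18 19 20 21 22 23 24 25 26 27 28 29 30 31 32
     W  L  W  L  W  W  W  W  L  W  L  W  W  W  W  L  W  L  W  W  W  W  L  W  L  W  W  W  W  L  W  L  W
Position 32 is W, so the first player wins.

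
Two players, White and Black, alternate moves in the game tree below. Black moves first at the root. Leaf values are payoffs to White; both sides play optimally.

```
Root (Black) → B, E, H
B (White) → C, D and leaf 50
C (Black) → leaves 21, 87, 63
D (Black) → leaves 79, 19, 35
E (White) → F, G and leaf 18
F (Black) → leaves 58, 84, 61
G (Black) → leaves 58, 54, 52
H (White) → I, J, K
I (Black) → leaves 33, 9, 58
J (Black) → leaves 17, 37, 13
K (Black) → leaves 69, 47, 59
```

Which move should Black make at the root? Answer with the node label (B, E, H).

H

C (Black): min(21, 87, 63) = 21
D (Black): min(79, 19, 35) = 19
B (White): max(21, 19, 50) = 50
F (Black): min(58, 84, 61) = 58
G (Black): min(58, 54, 52) = 52
E (White): max(58, 52, 18) = 58
I (Black): min(33, 9, 58) = 9
J (Black): min(17, 37, 13) = 13
K (Black): min(69, 47, 59) = 47
H (White): max(9, 13, 47) = 47
Root (Black): min(50, 58, 47) = 47
Black picks the child with the lowest value: H (value 47).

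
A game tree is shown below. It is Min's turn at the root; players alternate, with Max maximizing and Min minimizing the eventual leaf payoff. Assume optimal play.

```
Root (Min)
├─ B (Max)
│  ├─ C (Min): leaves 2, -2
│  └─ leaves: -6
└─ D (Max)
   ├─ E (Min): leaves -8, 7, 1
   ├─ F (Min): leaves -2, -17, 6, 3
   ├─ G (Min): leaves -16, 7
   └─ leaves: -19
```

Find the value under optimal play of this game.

C (Min): min(2, -2) = -2
B (Max): max(-2, -6) = -2
E (Min): min(-8, 7, 1) = -8
F (Min): min(-2, -17, 6, 3) = -17
G (Min): min(-16, 7) = -16
D (Max): max(-8, -17, -16, -19) = -8
Root (Min): min(-2, -8) = -8

-8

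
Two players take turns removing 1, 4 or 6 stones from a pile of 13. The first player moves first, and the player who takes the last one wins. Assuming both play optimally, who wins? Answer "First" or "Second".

First

i:   0  1  2  3  4  5  6  7  8  9 10 11 12 13
     L  W  L  W  W  L  W  L  W  W  L  W  L  W
Position 13 is W, so the first player wins.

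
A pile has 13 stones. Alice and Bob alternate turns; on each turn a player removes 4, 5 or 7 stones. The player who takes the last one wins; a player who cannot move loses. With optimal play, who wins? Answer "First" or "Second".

Second

Compute winning (W) and losing (L) positions by backward induction:
i:   0  1  2  3  4  5  6  7  8  9 10 11 12 13
     L  L  L  L  W  W  W  W  W  W  W  L  L  L
Position 13 is L, so the second player wins.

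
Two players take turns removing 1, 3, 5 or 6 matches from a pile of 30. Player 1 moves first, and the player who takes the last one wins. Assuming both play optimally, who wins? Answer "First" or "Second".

Mark each pile size as W (mover wins) or L (mover loses):
i:   0  1  2  3  4  5  6  7  8  9 10 11 12 13 14 15 16 17 18 19 20 21 22 23 24 25 26 27 28 29 30
     L  W  L  W  L  W  W  W  W  W  W  L  W  L  W  L  W  W  W  W  W  W  L  W  L  W  L  W  W  W  W
Position 30 is W, so the first player wins.

First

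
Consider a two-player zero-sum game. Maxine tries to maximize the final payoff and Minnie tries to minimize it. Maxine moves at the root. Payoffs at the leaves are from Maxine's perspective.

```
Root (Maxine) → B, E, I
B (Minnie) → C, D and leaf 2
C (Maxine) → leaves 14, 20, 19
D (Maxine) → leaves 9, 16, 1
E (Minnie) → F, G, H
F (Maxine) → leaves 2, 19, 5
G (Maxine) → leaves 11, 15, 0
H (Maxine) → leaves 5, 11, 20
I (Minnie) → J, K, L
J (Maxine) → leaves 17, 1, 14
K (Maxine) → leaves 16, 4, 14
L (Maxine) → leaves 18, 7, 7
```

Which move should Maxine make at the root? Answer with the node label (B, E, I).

C (Maxine): max(14, 20, 19) = 20
D (Maxine): max(9, 16, 1) = 16
B (Minnie): min(20, 16, 2) = 2
F (Maxine): max(2, 19, 5) = 19
G (Maxine): max(11, 15, 0) = 15
H (Maxine): max(5, 11, 20) = 20
E (Minnie): min(19, 15, 20) = 15
J (Maxine): max(17, 1, 14) = 17
K (Maxine): max(16, 4, 14) = 16
L (Maxine): max(18, 7, 7) = 18
I (Minnie): min(17, 16, 18) = 16
Root (Maxine): max(2, 15, 16) = 16
Maxine picks the child with the highest value: I (value 16).

I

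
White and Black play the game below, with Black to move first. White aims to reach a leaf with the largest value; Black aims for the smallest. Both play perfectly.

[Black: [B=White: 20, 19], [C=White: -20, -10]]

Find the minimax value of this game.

-10

B (White): max(20, 19) = 20
C (White): max(-20, -10) = -10
Root (Black): min(20, -10) = -10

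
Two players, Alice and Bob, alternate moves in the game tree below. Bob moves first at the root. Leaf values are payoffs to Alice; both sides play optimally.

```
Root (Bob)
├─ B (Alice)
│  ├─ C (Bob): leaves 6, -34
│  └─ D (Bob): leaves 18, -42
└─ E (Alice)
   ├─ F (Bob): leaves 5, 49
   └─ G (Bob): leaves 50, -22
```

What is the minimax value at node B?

-34

C: min(6, -34) = -34
D: min(18, -42) = -42
B: max(-34, -42) = -34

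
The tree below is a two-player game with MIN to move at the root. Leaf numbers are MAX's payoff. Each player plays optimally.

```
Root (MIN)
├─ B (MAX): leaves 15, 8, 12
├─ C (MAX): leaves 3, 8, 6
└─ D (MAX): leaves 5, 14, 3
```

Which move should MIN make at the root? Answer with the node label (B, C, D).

B (MAX): max(15, 8, 12) = 15
C (MAX): max(3, 8, 6) = 8
D (MAX): max(5, 14, 3) = 14
Root (MIN): min(15, 8, 14) = 8
MIN picks the child with the lowest value: C (value 8).

C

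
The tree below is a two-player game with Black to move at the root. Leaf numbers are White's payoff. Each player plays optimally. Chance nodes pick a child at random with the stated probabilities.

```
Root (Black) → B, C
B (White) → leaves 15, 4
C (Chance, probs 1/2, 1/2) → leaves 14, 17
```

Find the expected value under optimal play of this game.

15

B (White): max(15, 4) = 15
C (Chance): 1/2·14 + 1/2·17 = 15.5
Root (Black): min(15, 15.5) = 15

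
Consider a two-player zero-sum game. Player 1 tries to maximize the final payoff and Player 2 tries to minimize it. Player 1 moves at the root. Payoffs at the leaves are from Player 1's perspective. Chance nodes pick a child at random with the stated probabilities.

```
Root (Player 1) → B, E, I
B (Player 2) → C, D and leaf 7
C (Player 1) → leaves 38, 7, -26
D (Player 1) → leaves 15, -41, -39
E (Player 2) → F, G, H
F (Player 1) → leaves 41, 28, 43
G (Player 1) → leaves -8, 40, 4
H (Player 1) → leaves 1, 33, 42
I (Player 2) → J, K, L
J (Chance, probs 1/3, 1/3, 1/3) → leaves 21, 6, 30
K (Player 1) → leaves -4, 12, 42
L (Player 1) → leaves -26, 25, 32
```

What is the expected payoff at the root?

C (Player 1): max(38, 7, -26) = 38
D (Player 1): max(15, -41, -39) = 15
B (Player 2): min(38, 15, 7) = 7
F (Player 1): max(41, 28, 43) = 43
G (Player 1): max(-8, 40, 4) = 40
H (Player 1): max(1, 33, 42) = 42
E (Player 2): min(43, 40, 42) = 40
J (Chance): 1/3·21 + 1/3·6 + 1/3·30 = 19
K (Player 1): max(-4, 12, 42) = 42
L (Player 1): max(-26, 25, 32) = 32
I (Player 2): min(19, 42, 32) = 19
Root (Player 1): max(7, 40, 19) = 40

40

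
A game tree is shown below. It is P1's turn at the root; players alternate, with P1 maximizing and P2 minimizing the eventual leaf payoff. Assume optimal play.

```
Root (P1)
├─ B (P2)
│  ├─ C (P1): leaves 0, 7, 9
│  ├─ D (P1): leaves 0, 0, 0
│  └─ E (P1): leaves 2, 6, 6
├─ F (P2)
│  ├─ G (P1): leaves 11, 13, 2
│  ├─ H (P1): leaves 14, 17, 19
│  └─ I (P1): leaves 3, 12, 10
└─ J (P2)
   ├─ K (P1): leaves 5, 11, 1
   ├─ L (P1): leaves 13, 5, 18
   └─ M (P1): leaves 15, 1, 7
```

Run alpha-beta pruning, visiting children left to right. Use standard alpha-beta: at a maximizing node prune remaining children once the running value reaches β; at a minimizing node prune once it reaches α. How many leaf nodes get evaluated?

17

C [α=-∞,β=+∞]: v=9
D [α=-∞,β=9]: v=0
E [α=-∞,β=0]: v=2 after child 1 ≥ β → β-cutoff, skip 2
B [α=-∞,β=+∞]: v=0
G [α=0,β=+∞]: v=13
H [α=0,β=13]: v=14 after child 1 ≥ β → β-cutoff, skip 2
I [α=0,β=13]: v=12
F [α=0,β=+∞]: v=12
K [α=12,β=+∞]: v=11
J [α=12,β=+∞]: v=11 after child 1 ≤ α → α-cutoff, skip 2
Root [α=-∞,β=+∞]: v=12
Leaves evaluated: 17 of 27.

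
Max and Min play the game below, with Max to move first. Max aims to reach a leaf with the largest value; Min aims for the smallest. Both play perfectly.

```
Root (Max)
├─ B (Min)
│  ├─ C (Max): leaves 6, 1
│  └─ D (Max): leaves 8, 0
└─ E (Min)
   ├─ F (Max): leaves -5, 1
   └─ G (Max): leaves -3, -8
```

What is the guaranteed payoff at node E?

-3

F: max(-5, 1) = 1
G: max(-3, -8) = -3
E: min(1, -3) = -3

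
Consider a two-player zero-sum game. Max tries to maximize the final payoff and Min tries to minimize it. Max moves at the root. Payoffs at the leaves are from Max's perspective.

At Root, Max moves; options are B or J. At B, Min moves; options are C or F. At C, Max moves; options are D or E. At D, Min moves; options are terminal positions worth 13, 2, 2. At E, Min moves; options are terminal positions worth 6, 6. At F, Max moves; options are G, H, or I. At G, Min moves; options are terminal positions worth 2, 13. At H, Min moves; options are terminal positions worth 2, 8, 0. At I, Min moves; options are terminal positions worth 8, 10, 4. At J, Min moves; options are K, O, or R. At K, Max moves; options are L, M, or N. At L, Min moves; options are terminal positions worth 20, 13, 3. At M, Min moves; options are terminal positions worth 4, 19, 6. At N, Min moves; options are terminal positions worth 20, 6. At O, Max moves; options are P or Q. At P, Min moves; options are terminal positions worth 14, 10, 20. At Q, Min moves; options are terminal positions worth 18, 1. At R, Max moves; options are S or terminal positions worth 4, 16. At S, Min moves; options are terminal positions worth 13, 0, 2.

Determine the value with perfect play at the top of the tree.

6

D (Min): min(13, 2, 2) = 2
E (Min): min(6, 6) = 6
C (Max): max(2, 6) = 6
G (Min): min(2, 13) = 2
H (Min): min(2, 8, 0) = 0
I (Min): min(8, 10, 4) = 4
F (Max): max(2, 0, 4) = 4
B (Min): min(6, 4) = 4
L (Min): min(20, 13, 3) = 3
M (Min): min(4, 19, 6) = 4
N (Min): min(20, 6) = 6
K (Max): max(3, 4, 6) = 6
P (Min): min(14, 10, 20) = 10
Q (Min): min(18, 1) = 1
O (Max): max(10, 1) = 10
S (Min): min(13, 0, 2) = 0
R (Max): max(0, 4, 16) = 16
J (Min): min(6, 10, 16) = 6
Root (Max): max(4, 6) = 6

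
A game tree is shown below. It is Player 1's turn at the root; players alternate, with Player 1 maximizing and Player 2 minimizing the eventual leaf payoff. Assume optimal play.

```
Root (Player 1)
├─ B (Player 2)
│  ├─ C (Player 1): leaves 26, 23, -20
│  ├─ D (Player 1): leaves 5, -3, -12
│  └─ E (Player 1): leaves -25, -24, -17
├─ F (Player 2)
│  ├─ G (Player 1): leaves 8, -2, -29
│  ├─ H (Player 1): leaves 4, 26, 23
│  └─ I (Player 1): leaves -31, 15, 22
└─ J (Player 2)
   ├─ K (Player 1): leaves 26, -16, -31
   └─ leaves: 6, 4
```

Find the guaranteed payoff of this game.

C (Player 1): max(26, 23, -20) = 26
D (Player 1): max(5, -3, -12) = 5
E (Player 1): max(-25, -24, -17) = -17
B (Player 2): min(26, 5, -17) = -17
G (Player 1): max(8, -2, -29) = 8
H (Player 1): max(4, 26, 23) = 26
I (Player 1): max(-31, 15, 22) = 22
F (Player 2): min(8, 26, 22) = 8
K (Player 1): max(26, -16, -31) = 26
J (Player 2): min(26, 6, 4) = 4
Root (Player 1): max(-17, 8, 4) = 8

8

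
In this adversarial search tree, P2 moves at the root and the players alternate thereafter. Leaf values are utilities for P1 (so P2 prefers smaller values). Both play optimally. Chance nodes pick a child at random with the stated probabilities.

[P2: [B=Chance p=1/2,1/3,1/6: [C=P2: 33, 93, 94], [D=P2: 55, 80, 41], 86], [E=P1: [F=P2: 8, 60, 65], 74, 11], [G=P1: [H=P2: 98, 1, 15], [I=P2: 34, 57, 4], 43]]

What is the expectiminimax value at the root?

43

C (P2): min(33, 93, 94) = 33
D (P2): min(55, 80, 41) = 41
B (Chance): 1/2·33 + 1/3·41 + 1/6·86 = 44.5
F (P2): min(8, 60, 65) = 8
E (P1): max(8, 74, 11) = 74
H (P2): min(98, 1, 15) = 1
I (P2): min(34, 57, 4) = 4
G (P1): max(1, 4, 43) = 43
Root (P2): min(44.5, 74, 43) = 43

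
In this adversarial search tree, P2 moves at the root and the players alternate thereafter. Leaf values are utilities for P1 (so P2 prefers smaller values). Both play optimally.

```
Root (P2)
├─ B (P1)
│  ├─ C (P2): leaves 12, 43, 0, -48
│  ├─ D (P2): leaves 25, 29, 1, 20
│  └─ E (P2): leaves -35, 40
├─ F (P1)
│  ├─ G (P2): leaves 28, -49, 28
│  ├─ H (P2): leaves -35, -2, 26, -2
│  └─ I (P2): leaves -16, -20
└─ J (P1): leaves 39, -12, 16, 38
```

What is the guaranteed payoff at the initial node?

-20

C (P2): min(12, 43, 0, -48) = -48
D (P2): min(25, 29, 1, 20) = 1
E (P2): min(-35, 40) = -35
B (P1): max(-48, 1, -35) = 1
G (P2): min(28, -49, 28) = -49
H (P2): min(-35, -2, 26, -2) = -35
I (P2): min(-16, -20) = -20
F (P1): max(-49, -35, -20) = -20
J (P1): max(39, -12, 16, 38) = 39
Root (P2): min(1, -20, 39) = -20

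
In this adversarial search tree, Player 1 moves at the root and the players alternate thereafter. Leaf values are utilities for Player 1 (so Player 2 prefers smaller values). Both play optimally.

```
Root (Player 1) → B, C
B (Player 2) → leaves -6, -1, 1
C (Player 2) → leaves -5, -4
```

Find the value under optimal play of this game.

B (Player 2): min(-6, -1, 1) = -6
C (Player 2): min(-5, -4) = -5
Root (Player 1): max(-6, -5) = -5

-5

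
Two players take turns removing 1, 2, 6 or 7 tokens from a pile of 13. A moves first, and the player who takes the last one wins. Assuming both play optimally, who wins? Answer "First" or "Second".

i:   0  1  2  3  4  5  6  7  8  9 10 11 12 13
     L  W  W  L  W  W  W  W  L  W  W  L  W  W
Position 13 is W, so the first player wins.

First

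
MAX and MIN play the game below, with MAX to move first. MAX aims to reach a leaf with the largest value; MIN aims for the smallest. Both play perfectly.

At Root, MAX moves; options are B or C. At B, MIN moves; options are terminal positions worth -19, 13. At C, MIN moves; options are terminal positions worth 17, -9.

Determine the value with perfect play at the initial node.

B (MIN): min(-19, 13) = -19
C (MIN): min(17, -9) = -9
Root (MAX): max(-19, -9) = -9

-9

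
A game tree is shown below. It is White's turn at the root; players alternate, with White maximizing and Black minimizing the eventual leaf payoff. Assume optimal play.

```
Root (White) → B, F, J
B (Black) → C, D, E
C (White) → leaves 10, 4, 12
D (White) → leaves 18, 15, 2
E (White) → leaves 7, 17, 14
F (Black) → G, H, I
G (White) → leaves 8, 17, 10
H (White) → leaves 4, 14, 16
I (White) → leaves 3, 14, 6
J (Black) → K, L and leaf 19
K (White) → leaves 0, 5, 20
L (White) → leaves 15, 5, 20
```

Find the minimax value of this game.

19

C (White): max(10, 4, 12) = 12
D (White): max(18, 15, 2) = 18
E (White): max(7, 17, 14) = 17
B (Black): min(12, 18, 17) = 12
G (White): max(8, 17, 10) = 17
H (White): max(4, 14, 16) = 16
I (White): max(3, 14, 6) = 14
F (Black): min(17, 16, 14) = 14
K (White): max(0, 5, 20) = 20
L (White): max(15, 5, 20) = 20
J (Black): min(20, 20, 19) = 19
Root (White): max(12, 14, 19) = 19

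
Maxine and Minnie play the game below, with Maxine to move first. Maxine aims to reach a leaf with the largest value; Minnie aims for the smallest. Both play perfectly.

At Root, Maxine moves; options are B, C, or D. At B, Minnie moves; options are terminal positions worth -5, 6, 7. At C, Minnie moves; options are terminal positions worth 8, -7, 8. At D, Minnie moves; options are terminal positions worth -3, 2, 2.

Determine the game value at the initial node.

-3

B (Minnie): min(-5, 6, 7) = -5
C (Minnie): min(8, -7, 8) = -7
D (Minnie): min(-3, 2, 2) = -3
Root (Maxine): max(-5, -7, -3) = -3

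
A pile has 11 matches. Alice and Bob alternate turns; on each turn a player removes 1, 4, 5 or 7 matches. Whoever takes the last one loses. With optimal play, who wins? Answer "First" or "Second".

Compute winning (W) and losing (L) positions by backward induction:
i:   0  1  2  3  4  5  6  7  8  9 10 11
     W  L  W  L  W  W  W  W  W  L  W  L
Position 11 is L, so the second player wins.

Second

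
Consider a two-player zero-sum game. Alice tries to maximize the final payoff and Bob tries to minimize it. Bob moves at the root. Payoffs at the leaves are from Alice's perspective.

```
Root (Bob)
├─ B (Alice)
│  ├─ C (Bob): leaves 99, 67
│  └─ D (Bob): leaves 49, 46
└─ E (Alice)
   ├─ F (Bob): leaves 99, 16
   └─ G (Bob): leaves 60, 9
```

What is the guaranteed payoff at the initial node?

C (Bob): min(99, 67) = 67
D (Bob): min(49, 46) = 46
B (Alice): max(67, 46) = 67
F (Bob): min(99, 16) = 16
G (Bob): min(60, 9) = 9
E (Alice): max(16, 9) = 16
Root (Bob): min(67, 16) = 16

16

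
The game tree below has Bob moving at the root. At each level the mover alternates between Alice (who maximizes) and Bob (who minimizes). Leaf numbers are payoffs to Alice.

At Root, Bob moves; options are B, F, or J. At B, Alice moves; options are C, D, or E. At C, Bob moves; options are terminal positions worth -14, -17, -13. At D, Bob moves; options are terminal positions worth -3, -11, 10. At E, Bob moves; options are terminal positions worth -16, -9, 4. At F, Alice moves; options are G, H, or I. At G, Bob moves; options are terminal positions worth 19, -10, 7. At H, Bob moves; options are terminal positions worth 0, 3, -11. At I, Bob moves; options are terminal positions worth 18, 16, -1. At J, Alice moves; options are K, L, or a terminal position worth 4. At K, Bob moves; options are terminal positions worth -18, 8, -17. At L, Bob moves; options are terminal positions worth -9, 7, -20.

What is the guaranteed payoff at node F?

-1

G: min(19, -10, 7) = -10
H: min(0, 3, -11) = -11
I: min(18, 16, -1) = -1
F: max(-10, -11, -1) = -1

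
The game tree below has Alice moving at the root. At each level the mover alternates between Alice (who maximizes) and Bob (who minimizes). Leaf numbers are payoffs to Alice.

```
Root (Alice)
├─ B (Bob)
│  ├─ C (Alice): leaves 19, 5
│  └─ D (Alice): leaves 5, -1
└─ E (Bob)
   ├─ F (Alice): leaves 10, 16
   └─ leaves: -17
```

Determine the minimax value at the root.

C (Alice): max(19, 5) = 19
D (Alice): max(5, -1) = 5
B (Bob): min(19, 5) = 5
F (Alice): max(10, 16) = 16
E (Bob): min(16, -17) = -17
Root (Alice): max(5, -17) = 5

5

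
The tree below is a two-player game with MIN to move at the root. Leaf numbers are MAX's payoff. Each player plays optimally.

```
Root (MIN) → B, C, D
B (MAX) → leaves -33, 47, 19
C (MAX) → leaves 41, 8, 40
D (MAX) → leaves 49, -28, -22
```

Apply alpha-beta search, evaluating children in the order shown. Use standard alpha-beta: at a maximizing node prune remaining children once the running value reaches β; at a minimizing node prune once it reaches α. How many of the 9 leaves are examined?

7

B [α=-∞,β=+∞]: v=47
C [α=-∞,β=47]: v=41
D [α=-∞,β=41]: v=49 after child 1 ≥ β → β-cutoff, skip 2
Root [α=-∞,β=+∞]: v=41
Leaves evaluated: 7 of 9.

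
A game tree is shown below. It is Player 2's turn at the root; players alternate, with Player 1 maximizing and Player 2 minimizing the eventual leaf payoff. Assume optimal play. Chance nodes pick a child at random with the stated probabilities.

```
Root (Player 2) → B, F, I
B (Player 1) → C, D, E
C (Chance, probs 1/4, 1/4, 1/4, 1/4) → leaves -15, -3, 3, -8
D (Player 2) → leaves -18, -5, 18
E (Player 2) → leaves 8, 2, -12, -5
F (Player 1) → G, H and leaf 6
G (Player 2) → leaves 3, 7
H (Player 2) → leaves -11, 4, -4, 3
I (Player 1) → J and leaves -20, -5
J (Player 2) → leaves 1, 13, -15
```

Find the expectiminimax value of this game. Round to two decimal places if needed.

C (Chance): 1/4·-15 + 1/4·-3 + 1/4·3 + 1/4·-8 = -5.75
D (Player 2): min(-18, -5, 18) = -18
E (Player 2): min(8, 2, -12, -5) = -12
B (Player 1): max(-5.75, -18, -12) = -5.75
G (Player 2): min(3, 7) = 3
H (Player 2): min(-11, 4, -4, 3) = -11
F (Player 1): max(3, -11, 6) = 6
J (Player 2): min(1, 13, -15) = -15
I (Player 1): max(-15, -20, -5) = -5
Root (Player 2): min(-5.75, 6, -5) = -5.75

-5.75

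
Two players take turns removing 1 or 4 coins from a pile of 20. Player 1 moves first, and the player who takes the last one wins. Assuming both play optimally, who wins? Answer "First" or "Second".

Second

Positions where the player to move wins (W) vs loses (L):
i:   0  1  2  3  4  5  6  7  8  9 10 11 12 13 14 15 16 17 18 19 20
     L  W  L  W  W  L  W  L  W  W  L  W  L  W  W  L  W  L  W  W  L
Position 20 is L, so the second player wins.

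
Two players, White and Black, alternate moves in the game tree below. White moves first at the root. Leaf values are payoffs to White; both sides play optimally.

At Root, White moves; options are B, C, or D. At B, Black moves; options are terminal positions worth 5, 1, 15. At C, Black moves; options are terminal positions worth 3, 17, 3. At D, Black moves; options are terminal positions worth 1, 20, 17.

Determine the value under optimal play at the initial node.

3

B (Black): min(5, 1, 15) = 1
C (Black): min(3, 17, 3) = 3
D (Black): min(1, 20, 17) = 1
Root (White): max(1, 3, 1) = 3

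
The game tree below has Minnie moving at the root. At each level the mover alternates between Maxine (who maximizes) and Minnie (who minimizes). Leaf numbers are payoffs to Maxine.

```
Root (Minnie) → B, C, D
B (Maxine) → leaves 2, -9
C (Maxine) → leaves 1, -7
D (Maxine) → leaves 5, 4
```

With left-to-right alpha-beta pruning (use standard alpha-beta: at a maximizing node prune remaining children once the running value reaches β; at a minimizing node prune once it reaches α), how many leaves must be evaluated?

5

B [α=-∞,β=+∞]: v=2
C [α=-∞,β=2]: v=1
D [α=-∞,β=1]: v=5 after child 1 ≥ β → β-cutoff, skip 1
Root [α=-∞,β=+∞]: v=1
Leaves evaluated: 5 of 6.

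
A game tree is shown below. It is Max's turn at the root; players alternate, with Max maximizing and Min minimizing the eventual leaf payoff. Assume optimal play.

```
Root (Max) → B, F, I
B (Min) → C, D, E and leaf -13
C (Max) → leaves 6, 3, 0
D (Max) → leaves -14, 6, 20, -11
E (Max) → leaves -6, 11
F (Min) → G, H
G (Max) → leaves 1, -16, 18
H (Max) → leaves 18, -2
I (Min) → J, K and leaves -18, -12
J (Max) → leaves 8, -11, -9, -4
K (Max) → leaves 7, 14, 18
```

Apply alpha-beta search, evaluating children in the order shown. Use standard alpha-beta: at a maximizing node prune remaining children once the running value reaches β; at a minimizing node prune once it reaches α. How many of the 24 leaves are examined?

16

C [α=-∞,β=+∞]: v=6
D [α=-∞,β=6]: v=6 after child 2 ≥ β → β-cutoff, skip 2
E [α=-∞,β=6]: v=11
B [α=-∞,β=+∞]: v=-13
G [α=-13,β=+∞]: v=18
H [α=-13,β=18]: v=18 after child 1 ≥ β → β-cutoff, skip 1
F [α=-13,β=+∞]: v=18
J [α=18,β=+∞]: v=8
I [α=18,β=+∞]: v=8 after child 1 ≤ α → α-cutoff, skip 3
Root [α=-∞,β=+∞]: v=18
Leaves evaluated: 16 of 24.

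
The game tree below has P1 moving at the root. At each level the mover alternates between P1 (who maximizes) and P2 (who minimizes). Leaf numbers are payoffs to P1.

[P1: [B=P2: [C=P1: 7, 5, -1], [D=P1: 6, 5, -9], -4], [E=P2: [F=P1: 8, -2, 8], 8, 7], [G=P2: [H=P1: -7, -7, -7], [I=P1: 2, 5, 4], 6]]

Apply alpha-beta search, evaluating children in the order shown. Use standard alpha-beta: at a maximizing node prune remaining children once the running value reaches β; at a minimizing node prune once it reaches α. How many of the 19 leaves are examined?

15

C [α=-∞,β=+∞]: v=7
D [α=-∞,β=7]: v=6
B [α=-∞,β=+∞]: v=-4
F [α=-4,β=+∞]: v=8
E [α=-4,β=+∞]: v=7
H [α=7,β=+∞]: v=-7
G [α=7,β=+∞]: v=-7 after child 1 ≤ α → α-cutoff, skip 2
Root [α=-∞,β=+∞]: v=7
Leaves evaluated: 15 of 19.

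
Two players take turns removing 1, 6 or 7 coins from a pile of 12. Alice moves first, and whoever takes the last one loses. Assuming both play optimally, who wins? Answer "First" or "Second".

First

W/L table (W = player to move can force a win):
i:   0  1  2  3  4  5  6  7  8  9 10 11 12
     W  L  W  L  W  L  W  W  W  W  W  W  W
Position 12 is W, so the first player wins.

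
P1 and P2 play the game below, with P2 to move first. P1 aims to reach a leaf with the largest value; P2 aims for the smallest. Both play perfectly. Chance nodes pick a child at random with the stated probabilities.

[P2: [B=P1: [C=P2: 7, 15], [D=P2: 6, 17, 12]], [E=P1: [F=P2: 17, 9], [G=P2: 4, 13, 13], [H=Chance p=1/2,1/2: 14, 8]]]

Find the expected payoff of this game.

C (P2): min(7, 15) = 7
D (P2): min(6, 17, 12) = 6
B (P1): max(7, 6) = 7
F (P2): min(17, 9) = 9
G (P2): min(4, 13, 13) = 4
H (Chance): 1/2·14 + 1/2·8 = 11
E (P1): max(9, 4, 11) = 11
Root (P2): min(7, 11) = 7

7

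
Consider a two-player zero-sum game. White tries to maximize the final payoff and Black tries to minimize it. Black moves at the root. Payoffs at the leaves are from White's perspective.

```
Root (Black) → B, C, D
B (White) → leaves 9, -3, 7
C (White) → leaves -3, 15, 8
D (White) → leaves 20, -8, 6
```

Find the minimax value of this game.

9

B (White): max(9, -3, 7) = 9
C (White): max(-3, 15, 8) = 15
D (White): max(20, -8, 6) = 20
Root (Black): min(9, 15, 20) = 9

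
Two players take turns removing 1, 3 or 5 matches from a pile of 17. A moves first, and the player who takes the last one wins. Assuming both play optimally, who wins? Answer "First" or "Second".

First

W/L table (W = player to move can force a win):
i:   0  1  2  3  4  5  6  7  8  9 10 11 12 13 14 15 16 17
     L  W  L  W  L  W  L  W  L  W  L  W  L  W  L  W  L  W
Position 17 is W, so the first player wins.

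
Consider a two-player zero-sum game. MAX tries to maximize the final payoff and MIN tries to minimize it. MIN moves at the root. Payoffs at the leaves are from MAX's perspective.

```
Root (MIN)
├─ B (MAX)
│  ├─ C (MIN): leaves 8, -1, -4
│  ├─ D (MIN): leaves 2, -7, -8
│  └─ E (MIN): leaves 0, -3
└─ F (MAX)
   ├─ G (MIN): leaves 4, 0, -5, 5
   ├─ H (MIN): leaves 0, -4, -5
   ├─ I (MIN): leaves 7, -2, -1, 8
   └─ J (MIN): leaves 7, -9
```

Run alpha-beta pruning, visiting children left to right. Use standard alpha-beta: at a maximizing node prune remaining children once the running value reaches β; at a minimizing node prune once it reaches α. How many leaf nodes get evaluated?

C [α=-∞,β=+∞]: v=-4
D [α=-4,β=+∞]: v=-7 after child 2 ≤ α → α-cutoff, skip 1
E [α=-4,β=+∞]: v=-3
B [α=-∞,β=+∞]: v=-3
G [α=-∞,β=-3]: v=-5
H [α=-5,β=-3]: v=-5
I [α=-5,β=-3]: v=-2
F [α=-∞,β=-3]: v=-2 after child 3 ≥ β → β-cutoff, skip 1
Root [α=-∞,β=+∞]: v=-3
Leaves evaluated: 18 of 21.

18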